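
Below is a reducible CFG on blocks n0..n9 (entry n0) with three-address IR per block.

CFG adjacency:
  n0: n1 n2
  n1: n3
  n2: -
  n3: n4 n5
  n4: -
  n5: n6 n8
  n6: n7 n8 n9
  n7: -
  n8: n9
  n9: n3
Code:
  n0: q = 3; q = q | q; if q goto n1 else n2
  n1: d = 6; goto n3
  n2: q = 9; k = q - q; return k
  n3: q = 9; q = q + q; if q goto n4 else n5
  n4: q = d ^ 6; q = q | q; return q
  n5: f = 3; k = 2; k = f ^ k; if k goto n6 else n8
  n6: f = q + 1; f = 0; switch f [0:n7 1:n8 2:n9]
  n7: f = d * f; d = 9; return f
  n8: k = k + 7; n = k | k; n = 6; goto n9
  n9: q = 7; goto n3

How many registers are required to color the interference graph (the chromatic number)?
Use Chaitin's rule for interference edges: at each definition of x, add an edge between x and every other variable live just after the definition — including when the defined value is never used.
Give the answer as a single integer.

Block summaries:
  n0: {q} / ∅
  n1: {d} / ∅
  n2: {k,q} / ∅
  n3: {q} / ∅
  n4: {q} / {d}
  n5: {f,k} / ∅
  n6: {f} / {q}
  n7: {d,f} / {d,f}
  n8: {k,n} / {k}
  n9: {q} / ∅

Live sets:
  n0: in=∅ out=∅
  n1: in=∅ out={d}
  n2: in=∅ out=∅
  n3: in={d} out={d,q}
  n4: in={d} out=∅
  n5: in={d,q} out={d,k,q}
  n6: in={d,k,q} out={d,f,k}
  n7: in={d,f} out=∅
  n8: in={d,k} out={d}
  n9: in={d} out={d}

Interference:
  d↔{f,k,n,q}
  f↔{d,k,q}
  k↔{d,f,q}
  n↔{d}
  q↔{d,f,k}

Colouring:
  {d,f,k,q} pairwise interfere (4-clique) ⇒ χ ≥ 4
  assign d→c0 f→c1 k→c2 n→c1 q→c3 — no edge inside a register ⇒ χ ≤ 4
  χ = 4

Answer: 4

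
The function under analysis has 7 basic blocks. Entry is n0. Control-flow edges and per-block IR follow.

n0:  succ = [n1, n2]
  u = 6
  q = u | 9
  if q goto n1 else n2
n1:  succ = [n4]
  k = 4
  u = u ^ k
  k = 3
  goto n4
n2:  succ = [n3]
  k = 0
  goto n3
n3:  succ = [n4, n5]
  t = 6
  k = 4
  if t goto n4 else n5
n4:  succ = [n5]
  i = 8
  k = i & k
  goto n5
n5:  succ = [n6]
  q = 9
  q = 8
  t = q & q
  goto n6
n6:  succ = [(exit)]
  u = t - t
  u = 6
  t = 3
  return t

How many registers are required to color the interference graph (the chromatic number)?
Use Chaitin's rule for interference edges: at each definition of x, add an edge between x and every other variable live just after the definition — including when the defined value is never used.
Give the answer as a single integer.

def/use:
  n0 def {q,u} use ∅
  n1 def {k,u} use {u}
  n2 def {k} use ∅
  n3 def {k,t} use ∅
  n4 def {i,k} use {k}
  n5 def {q,t} use ∅
  n6 def {t,u} use {t}

Live sets:
  n0 li=∅ lo={u}
  n1 li={u} lo={k}
  n2 li=∅ lo=∅
  n3 li=∅ lo={k}
  n4 li={k} lo=∅
  n5 li=∅ lo={t}
  n6 li={t} lo=∅

Interference:
  i — {k}
  k — {i,t,u}
  q — {u}
  t — {k}
  u — {k,q}

Chromatic number:
  {i,k} pairwise interfere (2-clique) ⇒ χ ≥ 2
  assign i→c1 k→c0 q→c0 t→c1 u→c1 — no edge inside a register ⇒ χ ≤ 2
  χ = 2

Answer: 2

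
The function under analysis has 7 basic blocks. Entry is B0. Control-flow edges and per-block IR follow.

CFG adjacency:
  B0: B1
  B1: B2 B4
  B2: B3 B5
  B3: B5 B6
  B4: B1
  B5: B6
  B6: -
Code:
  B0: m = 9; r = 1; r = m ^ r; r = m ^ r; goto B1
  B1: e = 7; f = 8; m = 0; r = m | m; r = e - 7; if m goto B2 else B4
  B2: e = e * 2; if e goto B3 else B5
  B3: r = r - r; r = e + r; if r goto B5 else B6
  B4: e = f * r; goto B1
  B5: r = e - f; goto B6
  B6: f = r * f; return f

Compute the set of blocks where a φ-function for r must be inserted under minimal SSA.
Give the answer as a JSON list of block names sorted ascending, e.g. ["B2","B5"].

idom tree: B1←B0 B2←B1 B3←B2 B4←B1 B5←B2 B6←B2
Dom∩ at merges:
  B1: preds {B0,B4}: {B0} ∩ {B0,B1,B4} = {B0}; idom=B0
  B5: preds {B2,B3}: {B0,B1,B2} ∩ {B0,B1,B2,B3} = {B0,B1,B2}; idom=B2
  B6: preds {B3,B5}: {B0,B1,B2,B3} ∩ {B0,B1,B2,B5} = {B0,B1,B2}; idom=B2

Frontier:
  join B1 pred B0: · stop@B0
  join B1 pred B4: B4→B1 stop@B0
  join B5 pred B2: · stop@B2
  join B5 pred B3: B3 stop@B2
  join B6 pred B3: B3 stop@B2
  join B6 pred B5: B5 stop@B2
  B0: DF=∅
  B1: DF={B1}
  B2: DF=∅
  B3: DF={B5,B6}
  B4: DF={B1}
  B5: DF={B6}
  B6: DF=∅

φ for r: defs {B0,B1,B3,B5}
  DF⁺ = {B1,B5,B6}

Answer: ["B1", "B5", "B6"]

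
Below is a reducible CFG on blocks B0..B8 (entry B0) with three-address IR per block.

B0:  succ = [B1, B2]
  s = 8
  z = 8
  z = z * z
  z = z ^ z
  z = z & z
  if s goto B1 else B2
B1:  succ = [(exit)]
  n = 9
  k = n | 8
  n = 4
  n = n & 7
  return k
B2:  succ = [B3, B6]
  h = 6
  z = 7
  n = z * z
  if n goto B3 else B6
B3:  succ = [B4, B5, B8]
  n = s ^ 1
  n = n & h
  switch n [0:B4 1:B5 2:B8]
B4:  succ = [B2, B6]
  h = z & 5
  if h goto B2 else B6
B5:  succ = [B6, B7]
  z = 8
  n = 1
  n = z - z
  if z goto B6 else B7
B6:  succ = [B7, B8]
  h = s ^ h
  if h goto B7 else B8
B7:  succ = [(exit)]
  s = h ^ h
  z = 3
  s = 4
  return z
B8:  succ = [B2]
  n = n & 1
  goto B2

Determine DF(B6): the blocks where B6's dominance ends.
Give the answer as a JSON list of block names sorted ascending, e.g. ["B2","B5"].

idom tree: B1←B0 B2←B0 B3←B2 B4←B3 B5←B3 B6←B2 B7←B2 B8←B2
Dom∩ at merges:
  B2: preds {B0,B4,B8}: {B0} ∩ {B0,B2,B3,B4} ∩ {B0,B2,B8} = {B0}; idom=B0
  B6: preds {B2,B4,B5}: {B0,B2} ∩ {B0,B2,B3,B4} ∩ {B0,B2,B3,B5} = {B0,B2}; idom=B2
  B7: preds {B5,B6}: {B0,B2,B3,B5} ∩ {B0,B2,B6} = {B0,B2}; idom=B2
  B8: preds {B3,B6}: {B0,B2,B3} ∩ {B0,B2,B6} = {B0,B2}; idom=B2

DF derivation:
  B2←B0: walk · to B0
  B2←B4: walk B4→B3→B2 to B0
  B2←B8: walk B8→B2 to B0
  B6←B2: walk · to B2
  B6←B4: walk B4→B3 to B2
  B6←B5: walk B5→B3 to B2
  B7←B5: walk B5→B3 to B2
  B7←B6: walk B6 to B2
  B8←B3: walk B3 to B2
  B8←B6: walk B6 to B2
  B0 → ∅
  B1 → ∅
  B2 → {B2}
  B3 → {B2,B6,B7,B8}
  B4 → {B2,B6}
  B5 → {B6,B7}
  B6 → {B7,B8}
  B7 → ∅
  B8 → {B2}

DF(B6) = ["B7", "B8"]

Answer: ["B7", "B8"]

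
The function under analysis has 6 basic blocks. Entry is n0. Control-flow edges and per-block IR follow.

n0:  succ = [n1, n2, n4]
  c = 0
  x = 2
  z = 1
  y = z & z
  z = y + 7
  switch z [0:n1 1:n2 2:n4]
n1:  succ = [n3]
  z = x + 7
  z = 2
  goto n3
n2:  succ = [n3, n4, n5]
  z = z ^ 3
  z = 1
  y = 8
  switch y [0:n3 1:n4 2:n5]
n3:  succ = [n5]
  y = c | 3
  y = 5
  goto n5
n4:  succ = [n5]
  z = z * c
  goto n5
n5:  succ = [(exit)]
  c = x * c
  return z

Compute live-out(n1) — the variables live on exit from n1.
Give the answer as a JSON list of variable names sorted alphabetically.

Per-block:
  n0 def {c,x,y,z} use ∅
  n1 def {z} use {x}
  n2 def {y,z} use {z}
  n3 def {y} use {c}
  n4 def {z} use {c,z}
  n5 def {c} use {c,x,z}

Backward fixpoint:
  live n0: ∅→{c,x,z}
  live n1: {c,x}→{c,x,z}
  live n2: {c,x,z}→{c,x,z}
  live n3: {c,x,z}→{c,x,z}
  live n4: {c,x,z}→{c,x,z}
  live n5: {c,x,z}→∅

live-out(n1) = ["c", "x", "z"]

Answer: ["c", "x", "z"]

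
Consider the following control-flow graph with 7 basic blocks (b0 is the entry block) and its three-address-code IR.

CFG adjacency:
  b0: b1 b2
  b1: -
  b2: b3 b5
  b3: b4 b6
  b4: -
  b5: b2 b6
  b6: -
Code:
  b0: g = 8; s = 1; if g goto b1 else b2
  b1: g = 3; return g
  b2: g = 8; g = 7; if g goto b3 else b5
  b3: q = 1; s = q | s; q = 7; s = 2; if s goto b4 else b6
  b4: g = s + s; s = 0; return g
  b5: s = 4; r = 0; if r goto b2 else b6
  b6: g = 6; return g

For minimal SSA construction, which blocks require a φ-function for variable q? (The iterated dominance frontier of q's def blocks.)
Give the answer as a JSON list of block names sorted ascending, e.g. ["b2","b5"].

Answer: ["b6"]

Analysis:
idom tree: b1←b0 b2←b0 b3←b2 b4←b3 b5←b2 b6←b2
Dom at joins:
  b2: preds {b0,b5}: {b0} ∩ {b0,b2,b5} = {b0}; idom=b0
  b6: preds {b3,b5}: {b0,b2,b3} ∩ {b0,b2,b5} = {b0,b2}; idom=b2

DF derivation:
  join b2 pred b0: · stop@b0
  join b2 pred b5: b5→b2 stop@b0
  join b6 pred b3: b3 stop@b2
  join b6 pred b5: b5 stop@b2
  DF(b0)=∅
  DF(b1)=∅
  DF(b2)={b2}
  DF(b3)={b6}
  DF(b4)=∅
  DF(b5)={b2,b6}
  DF(b6)=∅

φ for q: defs {b3}
  DF⁺ = {b6}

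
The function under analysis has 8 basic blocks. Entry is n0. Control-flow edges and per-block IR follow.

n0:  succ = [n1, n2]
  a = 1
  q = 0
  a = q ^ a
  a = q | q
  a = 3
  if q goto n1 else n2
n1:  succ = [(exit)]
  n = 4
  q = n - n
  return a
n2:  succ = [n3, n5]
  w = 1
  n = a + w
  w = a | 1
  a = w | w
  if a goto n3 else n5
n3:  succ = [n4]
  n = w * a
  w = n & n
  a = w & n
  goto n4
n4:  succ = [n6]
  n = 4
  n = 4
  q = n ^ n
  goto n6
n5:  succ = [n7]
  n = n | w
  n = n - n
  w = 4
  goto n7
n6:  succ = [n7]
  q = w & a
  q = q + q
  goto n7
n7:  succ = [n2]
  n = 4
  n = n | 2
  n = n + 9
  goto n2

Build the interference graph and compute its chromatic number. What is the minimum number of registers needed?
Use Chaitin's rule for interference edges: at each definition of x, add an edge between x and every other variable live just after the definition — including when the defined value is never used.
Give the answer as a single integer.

Block summaries:
  n0: def={a,q} ue=∅
  n1: def={n,q} ue={a}
  n2: def={a,n,w} ue={a}
  n3: def={a,n,w} ue={a,w}
  n4: def={n,q} ue=∅
  n5: def={n,w} ue={n,w}
  n6: def={q} ue={a,w}
  n7: def={n} ue=∅

Liveness:
  n0 li=∅ lo={a}
  n1 li={a} lo=∅
  n2 li={a} lo={a,n,w}
  n3 li={a,w} lo={a,w}
  n4 li={a,w} lo={a,w}
  n5 li={a,n,w} lo={a}
  n6 li={a,w} lo={a}
  n7 li={a} lo={a}

Interfere edges:
  a: {n,q,w}
  n: {a,w}
  q: {a,w}
  w: {a,n,q}

Colouring:
  {a,n,w} pairwise interfere (3-clique) ⇒ χ ≥ 3
  assign a→c0 n→c2 q→c2 w→c1 — no edge inside a register ⇒ χ ≤ 3
  χ = 3

Answer: 3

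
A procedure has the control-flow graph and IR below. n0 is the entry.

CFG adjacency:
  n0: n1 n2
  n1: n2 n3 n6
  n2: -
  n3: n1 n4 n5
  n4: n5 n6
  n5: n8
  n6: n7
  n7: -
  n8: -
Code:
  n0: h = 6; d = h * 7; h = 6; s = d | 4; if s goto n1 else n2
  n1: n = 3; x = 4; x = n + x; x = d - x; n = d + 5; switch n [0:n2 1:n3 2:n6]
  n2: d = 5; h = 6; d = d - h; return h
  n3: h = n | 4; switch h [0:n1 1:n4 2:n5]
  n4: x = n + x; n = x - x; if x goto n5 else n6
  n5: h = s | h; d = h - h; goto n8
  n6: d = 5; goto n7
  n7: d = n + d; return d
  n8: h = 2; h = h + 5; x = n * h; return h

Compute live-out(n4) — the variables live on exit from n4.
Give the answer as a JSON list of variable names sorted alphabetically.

Per-block:
  n0 def {d,h,s} use ∅
  n1 def {n,x} use {d}
  n2 def {d,h} use ∅
  n3 def {h} use {n}
  n4 def {n,x} use {n,x}
  n5 def {d,h} use {h,s}
  n6 def {d} use ∅
  n7 def {d} use {d,n}
  n8 def {h,x} use {n}

Backward fixpoint:
  live n0: ∅→{d,s}
  live n1: {d,s}→{d,n,s,x}
  live n2: ∅→∅
  live n3: {d,n,s,x}→{d,h,n,s,x}
  live n4: {h,n,s,x}→{h,n,s}
  live n5: {h,n,s}→{n}
  live n6: {n}→{d,n}
  live n7: {d,n}→∅
  live n8: {n}→∅

live-out(n4) = ["h", "n", "s"]

Answer: ["h", "n", "s"]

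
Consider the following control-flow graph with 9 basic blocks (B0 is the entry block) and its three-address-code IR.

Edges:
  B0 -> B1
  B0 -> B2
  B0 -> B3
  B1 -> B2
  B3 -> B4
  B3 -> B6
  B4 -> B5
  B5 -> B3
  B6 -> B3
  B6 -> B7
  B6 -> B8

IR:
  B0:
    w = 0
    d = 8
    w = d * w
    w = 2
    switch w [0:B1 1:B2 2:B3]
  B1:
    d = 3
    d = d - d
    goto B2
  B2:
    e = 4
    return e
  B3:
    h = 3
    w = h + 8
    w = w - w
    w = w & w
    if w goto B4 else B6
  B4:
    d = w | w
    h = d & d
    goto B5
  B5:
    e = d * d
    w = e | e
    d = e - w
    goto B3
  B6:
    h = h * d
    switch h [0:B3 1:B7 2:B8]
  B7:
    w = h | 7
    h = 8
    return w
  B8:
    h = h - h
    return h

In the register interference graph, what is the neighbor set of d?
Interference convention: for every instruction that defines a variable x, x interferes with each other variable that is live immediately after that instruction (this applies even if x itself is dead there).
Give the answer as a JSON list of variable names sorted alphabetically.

Per-block:
  B0 def {d,w} use ∅
  B1 def {d} use ∅
  B2 def {e} use ∅
  B3 def {h,w} use ∅
  B4 def {d,h} use {w}
  B5 def {d,e,w} use {d}
  B6 def {h} use {d,h}
  B7 def {h,w} use {h}
  B8 def {h} use {h}

Backward fixpoint:
  B0 li=∅ lo={d}
  B1 li=∅ lo=∅
  B2 li=∅ lo=∅
  B3 li={d} lo={d,h,w}
  B4 li={w} lo={d}
  B5 li={d} lo={d}
  B6 li={d,h} lo={d,h}
  B7 li={h} lo=∅
  B8 li={h} lo=∅

Interfere edges:
  d: {h,w}
  e: {w}
  h: {d,w}
  w: {d,e,h}

N(d) = ["h", "w"]

Answer: ["h", "w"]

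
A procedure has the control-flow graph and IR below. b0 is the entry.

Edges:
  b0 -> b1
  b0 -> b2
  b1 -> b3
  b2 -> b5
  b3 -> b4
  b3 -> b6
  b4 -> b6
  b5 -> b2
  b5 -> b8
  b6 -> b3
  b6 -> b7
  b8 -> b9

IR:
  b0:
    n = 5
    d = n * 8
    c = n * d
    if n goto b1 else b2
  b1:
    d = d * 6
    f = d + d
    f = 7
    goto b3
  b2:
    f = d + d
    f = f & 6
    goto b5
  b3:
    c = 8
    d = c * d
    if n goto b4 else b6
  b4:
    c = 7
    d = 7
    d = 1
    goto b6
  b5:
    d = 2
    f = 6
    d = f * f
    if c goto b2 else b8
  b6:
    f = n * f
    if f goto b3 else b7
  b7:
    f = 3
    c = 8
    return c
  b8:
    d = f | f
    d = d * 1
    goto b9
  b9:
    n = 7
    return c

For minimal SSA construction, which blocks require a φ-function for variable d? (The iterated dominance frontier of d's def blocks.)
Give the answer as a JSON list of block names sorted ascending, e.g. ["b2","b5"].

idom tree: b1←b0 b2←b0 b3←b1 b4←b3 b5←b2 b6←b3 b7←b6 b8←b5 b9←b8
Dom at joins:
  b2: preds {b0,b5}: {b0} ∩ {b0,b2,b5} = {b0}; idom=b0
  b3: preds {b1,b6}: {b0,b1} ∩ {b0,b1,b3,b6} = {b0,b1}; idom=b1
  b6: preds {b3,b4}: {b0,b1,b3} ∩ {b0,b1,b3,b4} = {b0,b1,b3}; idom=b3

DF walk-up:
  b2←b0: walk · to b0
  b2←b5: walk b5→b2 to b0
  b3←b1: walk · to b1
  b3←b6: walk b6→b3 to b1
  b6←b3: walk · to b3
  b6←b4: walk b4 to b3
  b0 → ∅
  b1 → ∅
  b2 → {b2}
  b3 → {b3}
  b4 → {b6}
  b5 → {b2}
  b6 → {b3}
  b7 → ∅
  b8 → ∅
  b9 → ∅

φ for d: defs {b0,b1,b3,b4,b5,b8}
  DF⁺ = {b2,b3,b6}

Answer: ["b2", "b3", "b6"]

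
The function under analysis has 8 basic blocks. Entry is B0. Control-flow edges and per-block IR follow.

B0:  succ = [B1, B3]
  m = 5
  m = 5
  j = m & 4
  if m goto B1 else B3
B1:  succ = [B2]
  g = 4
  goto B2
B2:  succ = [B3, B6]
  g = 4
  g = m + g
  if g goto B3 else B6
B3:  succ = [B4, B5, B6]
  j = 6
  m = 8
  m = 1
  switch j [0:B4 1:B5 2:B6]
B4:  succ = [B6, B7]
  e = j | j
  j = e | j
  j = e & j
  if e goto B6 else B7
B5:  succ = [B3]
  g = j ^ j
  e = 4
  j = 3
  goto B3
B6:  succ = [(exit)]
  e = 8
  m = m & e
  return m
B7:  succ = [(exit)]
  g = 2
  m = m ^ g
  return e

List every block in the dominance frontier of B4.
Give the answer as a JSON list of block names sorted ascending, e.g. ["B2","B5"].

idom tree: B1←B0 B2←B1 B3←B0 B4←B3 B5←B3 B6←B0 B7←B4
Join-block Dom:
  B3: preds {B0,B2,B5}: {B0} ∩ {B0,B1,B2} ∩ {B0,B3,B5} = {B0}; idom=B0
  B6: preds {B2,B3,B4}: {B0,B1,B2} ∩ {B0,B3} ∩ {B0,B3,B4} = {B0}; idom=B0

Frontier:
  B3←B0: walk · to B0
  B3←B2: walk B2→B1 to B0
  B3←B5: walk B5→B3 to B0
  B6←B2: walk B2→B1 to B0
  B6←B3: walk B3 to B0
  B6←B4: walk B4→B3 to B0
  B0 → ∅
  B1 → {B3,B6}
  B2 → {B3,B6}
  B3 → {B3,B6}
  B4 → {B6}
  B5 → {B3}
  B6 → ∅
  B7 → ∅

DF(B4) = ["B6"]

Answer: ["B6"]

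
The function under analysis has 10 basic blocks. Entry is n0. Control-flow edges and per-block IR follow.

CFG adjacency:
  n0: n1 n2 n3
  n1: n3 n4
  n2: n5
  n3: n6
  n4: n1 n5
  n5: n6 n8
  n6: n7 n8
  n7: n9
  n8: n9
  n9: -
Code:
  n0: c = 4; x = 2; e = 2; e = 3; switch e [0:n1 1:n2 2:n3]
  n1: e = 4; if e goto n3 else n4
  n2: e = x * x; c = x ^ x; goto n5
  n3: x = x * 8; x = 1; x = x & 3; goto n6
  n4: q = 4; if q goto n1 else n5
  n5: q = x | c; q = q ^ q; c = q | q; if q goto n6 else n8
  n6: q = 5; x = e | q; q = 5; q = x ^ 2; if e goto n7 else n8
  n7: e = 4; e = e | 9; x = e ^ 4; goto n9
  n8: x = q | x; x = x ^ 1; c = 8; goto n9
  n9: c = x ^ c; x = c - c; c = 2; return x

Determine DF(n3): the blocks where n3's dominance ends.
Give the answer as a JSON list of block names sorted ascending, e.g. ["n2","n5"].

Answer: ["n6"]

Working:
idom tree: n1←n0 n2←n0 n3←n0 n4←n1 n5←n0 n6←n0 n7←n6 n8←n0 n9←n0
Join-block Dom:
  n1: preds {n0,n4}: {n0} ∩ {n0,n1,n4} = {n0}; idom=n0
  n3: preds {n0,n1}: {n0} ∩ {n0,n1} = {n0}; idom=n0
  n5: preds {n2,n4}: {n0,n2} ∩ {n0,n1,n4} = {n0}; idom=n0
  n6: preds {n3,n5}: {n0,n3} ∩ {n0,n5} = {n0}; idom=n0
  n8: preds {n5,n6}: {n0,n5} ∩ {n0,n6} = {n0}; idom=n0
  n9: preds {n7,n8}: {n0,n6,n7} ∩ {n0,n8} = {n0}; idom=n0

Frontier:
  n1←n0: walk · to n0
  n1←n4: walk n4→n1 to n0
  n3←n0: walk · to n0
  n3←n1: walk n1 to n0
  n5←n2: walk n2 to n0
  n5←n4: walk n4→n1 to n0
  n6←n3: walk n3 to n0
  n6←n5: walk n5 to n0
  n8←n5: walk n5 to n0
  n8←n6: walk n6 to n0
  n9←n7: walk n7→n6 to n0
  n9←n8: walk n8 to n0
  n0: DF=∅
  n1: DF={n1,n3,n5}
  n2: DF={n5}
  n3: DF={n6}
  n4: DF={n1,n5}
  n5: DF={n6,n8}
  n6: DF={n8,n9}
  n7: DF={n9}
  n8: DF={n9}
  n9: DF=∅

DF(n3) = ["n6"]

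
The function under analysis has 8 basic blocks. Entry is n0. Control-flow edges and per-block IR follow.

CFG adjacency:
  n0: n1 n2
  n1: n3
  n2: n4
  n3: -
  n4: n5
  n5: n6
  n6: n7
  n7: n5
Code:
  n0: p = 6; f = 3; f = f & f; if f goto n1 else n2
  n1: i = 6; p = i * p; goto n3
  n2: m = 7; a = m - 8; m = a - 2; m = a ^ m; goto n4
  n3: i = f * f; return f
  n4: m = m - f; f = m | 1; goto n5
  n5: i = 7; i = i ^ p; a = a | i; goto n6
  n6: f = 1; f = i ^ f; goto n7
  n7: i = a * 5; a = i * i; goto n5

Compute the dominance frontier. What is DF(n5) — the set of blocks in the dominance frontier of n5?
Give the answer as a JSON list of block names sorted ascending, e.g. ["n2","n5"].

idom tree: n1←n0 n2←n0 n3←n1 n4←n2 n5←n4 n6←n5 n7←n6
Join-block Dom:
  n5: preds {n4,n7}: {n0,n2,n4} ∩ {n0,n2,n4,n5,n6,n7} = {n0,n2,n4}; idom=n4

Frontier:
  join n5 pred n4: · stop@n4
  join n5 pred n7: n7→n6→n5 stop@n4
  n0: DF=∅
  n1: DF=∅
  n2: DF=∅
  n3: DF=∅
  n4: DF=∅
  n5: DF={n5}
  n6: DF={n5}
  n7: DF={n5}

DF(n5) = ["n5"]

Answer: ["n5"]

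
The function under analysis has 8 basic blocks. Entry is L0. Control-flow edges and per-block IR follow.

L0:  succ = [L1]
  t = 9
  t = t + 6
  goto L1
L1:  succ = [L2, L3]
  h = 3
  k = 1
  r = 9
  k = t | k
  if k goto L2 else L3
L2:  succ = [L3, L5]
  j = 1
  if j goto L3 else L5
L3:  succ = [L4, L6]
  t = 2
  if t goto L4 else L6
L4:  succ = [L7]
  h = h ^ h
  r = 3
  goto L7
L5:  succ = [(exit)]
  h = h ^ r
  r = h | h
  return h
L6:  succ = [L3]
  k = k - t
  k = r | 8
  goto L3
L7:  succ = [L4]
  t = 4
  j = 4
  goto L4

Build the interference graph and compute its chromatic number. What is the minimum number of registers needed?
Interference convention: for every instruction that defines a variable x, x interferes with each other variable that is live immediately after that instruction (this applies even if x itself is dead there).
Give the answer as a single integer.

Block summaries:
  L0: def={t} ue=∅
  L1: def={h,k,r} ue={t}
  L2: def={j} ue=∅
  L3: def={t} ue=∅
  L4: def={h,r} ue={h}
  L5: def={h,r} ue={h,r}
  L6: def={k} ue={k,r,t}
  L7: def={j,t} ue=∅

Live sets:
  live L0: ∅→{t}
  live L1: {t}→{h,k,r}
  live L2: {h,k,r}→{h,k,r}
  live L3: {h,k,r}→{h,k,r,t}
  live L4: {h}→{h}
  live L5: {h,r}→∅
  live L6: {h,k,r,t}→{h,k,r}
  live L7: {h}→{h}

Interfere edges:
  h: {j,k,r,t}
  j: {h,k,r}
  k: {h,j,r,t}
  r: {h,j,k,t}
  t: {h,k,r}

Registers:
  lower bound: {h,j,k,r} mutually conflict ⇒ χ ≥ 4
  4-colouring: r0={h}  r1={k}  r2={r}  r3={j,t}
  χ = 4

Answer: 4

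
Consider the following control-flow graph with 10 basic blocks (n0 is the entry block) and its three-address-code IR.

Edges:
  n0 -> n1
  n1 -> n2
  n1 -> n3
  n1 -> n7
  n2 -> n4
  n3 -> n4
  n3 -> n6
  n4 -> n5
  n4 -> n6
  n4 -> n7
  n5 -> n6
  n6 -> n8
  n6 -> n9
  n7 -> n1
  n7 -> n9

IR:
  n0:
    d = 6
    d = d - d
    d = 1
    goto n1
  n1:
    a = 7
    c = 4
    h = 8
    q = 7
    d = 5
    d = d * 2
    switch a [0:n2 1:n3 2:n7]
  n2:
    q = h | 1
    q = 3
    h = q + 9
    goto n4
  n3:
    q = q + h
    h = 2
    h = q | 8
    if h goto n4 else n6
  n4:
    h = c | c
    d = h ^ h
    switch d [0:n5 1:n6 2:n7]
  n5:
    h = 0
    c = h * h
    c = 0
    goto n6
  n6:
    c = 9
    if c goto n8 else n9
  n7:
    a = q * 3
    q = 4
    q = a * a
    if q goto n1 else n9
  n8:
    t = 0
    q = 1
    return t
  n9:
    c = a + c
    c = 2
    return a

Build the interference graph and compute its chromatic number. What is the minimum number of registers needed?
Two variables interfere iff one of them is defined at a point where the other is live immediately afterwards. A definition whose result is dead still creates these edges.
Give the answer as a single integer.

def/use:
  n0: {d} / ∅
  n1: {a,c,d,h,q} / ∅
  n2: {h,q} / {h}
  n3: {h,q} / {h,q}
  n4: {d,h} / {c}
  n5: {c,h} / ∅
  n6: {c} / ∅
  n7: {a,q} / {q}
  n8: {q,t} / ∅
  n9: {c} / {a,c}

Live sets:
  n0 li=∅ lo=∅
  n1 li=∅ lo={a,c,h,q}
  n2 li={a,c,h} lo={a,c,q}
  n3 li={a,c,h,q} lo={a,c,q}
  n4 li={a,c,q} lo={a,c,q}
  n5 li={a} lo={a}
  n6 li={a} lo={a,c}
  n7 li={c,q} lo={a,c}
  n8 li=∅ lo=∅
  n9 li={a,c} lo=∅

Interfere edges:
  a: {c,d,h,q}
  c: {a,d,h,q}
  d: {a,c,h,q}
  h: {a,c,d,q}
  q: {a,c,d,h,t}
  t: {q}

Registers:
  {a,c,d,h,q} pairwise interfere (5-clique) ⇒ χ ≥ 5
  assign a→R1 c→R2 d→R3 h→R4 q→R0 t→R1 — no edge inside a register ⇒ χ ≤ 5
  χ = 5

Answer: 5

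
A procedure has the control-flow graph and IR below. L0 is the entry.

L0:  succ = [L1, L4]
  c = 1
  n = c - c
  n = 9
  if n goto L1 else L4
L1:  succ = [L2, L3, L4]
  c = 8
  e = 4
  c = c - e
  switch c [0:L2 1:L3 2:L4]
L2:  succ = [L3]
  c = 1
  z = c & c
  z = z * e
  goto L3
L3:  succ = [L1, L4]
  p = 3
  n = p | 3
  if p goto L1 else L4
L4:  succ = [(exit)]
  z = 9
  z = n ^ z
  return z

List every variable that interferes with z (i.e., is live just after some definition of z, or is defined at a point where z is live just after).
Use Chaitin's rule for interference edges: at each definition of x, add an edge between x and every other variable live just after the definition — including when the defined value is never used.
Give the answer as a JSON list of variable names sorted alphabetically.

Block summaries:
  L0 def {c,n} use ∅
  L1 def {c,e} use ∅
  L2 def {c,z} use {e}
  L3 def {n,p} use ∅
  L4 def {z} use {n}

Backward fixpoint:
  live L0: ∅→{n}
  live L1: {n}→{e,n}
  live L2: {e}→∅
  live L3: ∅→{n}
  live L4: {n}→∅

Interfere edges:
  c — {e,n}
  e — {c,n,z}
  n — {c,e,p,z}
  p — {n}
  z — {e,n}

N(z) = ["e", "n"]

Answer: ["e", "n"]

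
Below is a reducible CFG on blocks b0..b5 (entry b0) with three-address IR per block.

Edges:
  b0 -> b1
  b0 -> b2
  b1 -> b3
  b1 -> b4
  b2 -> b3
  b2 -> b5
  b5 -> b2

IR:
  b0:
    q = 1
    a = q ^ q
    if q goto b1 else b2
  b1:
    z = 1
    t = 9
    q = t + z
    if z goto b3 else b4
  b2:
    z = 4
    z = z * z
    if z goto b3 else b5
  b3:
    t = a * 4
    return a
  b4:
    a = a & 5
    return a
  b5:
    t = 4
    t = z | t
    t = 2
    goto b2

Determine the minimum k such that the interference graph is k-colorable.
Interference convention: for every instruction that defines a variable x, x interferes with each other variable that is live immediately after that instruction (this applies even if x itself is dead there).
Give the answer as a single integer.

Block summaries:
  b0: def={a,q} ue=∅
  b1: def={q,t,z} ue=∅
  b2: def={z} ue=∅
  b3: def={t} ue={a}
  b4: def={a} ue={a}
  b5: def={t} ue={z}

Liveness:
  live b0: ∅→{a}
  live b1: {a}→{a}
  live b2: {a}→{a,z}
  live b3: {a}→∅
  live b4: {a}→∅
  live b5: {a,z}→{a}

Conflict graph:
  a↔{q,t,z}
  q↔{a,z}
  t↔{a,z}
  z↔{a,q,t}

Registers:
  clique {a,q,z} ⇒ need ≥ 3
  assign a→c0 q→c2 t→c2 z→c1 — no edge inside a register ⇒ χ ≤ 3
  χ = 3

Answer: 3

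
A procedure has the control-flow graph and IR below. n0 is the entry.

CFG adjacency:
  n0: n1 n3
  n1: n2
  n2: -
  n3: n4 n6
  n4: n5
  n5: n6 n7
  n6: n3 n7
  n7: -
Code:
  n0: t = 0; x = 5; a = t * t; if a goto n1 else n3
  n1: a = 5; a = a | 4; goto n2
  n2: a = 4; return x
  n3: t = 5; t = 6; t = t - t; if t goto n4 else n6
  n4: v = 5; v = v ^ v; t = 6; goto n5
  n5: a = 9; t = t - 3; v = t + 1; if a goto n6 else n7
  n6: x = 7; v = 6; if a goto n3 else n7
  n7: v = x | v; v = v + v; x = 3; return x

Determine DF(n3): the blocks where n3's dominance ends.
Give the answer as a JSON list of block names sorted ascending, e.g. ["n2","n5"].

idom tree: n1←n0 n2←n1 n3←n0 n4←n3 n5←n4 n6←n3 n7←n3
Join-block Dom:
  n3: preds {n0,n6}: {n0} ∩ {n0,n3,n6} = {n0}; idom=n0
  n6: preds {n3,n5}: {n0,n3} ∩ {n0,n3,n4,n5} = {n0,n3}; idom=n3
  n7: preds {n5,n6}: {n0,n3,n4,n5} ∩ {n0,n3,n6} = {n0,n3}; idom=n3

DF derivation:
  n3←n0: walk · to n0
  n3←n6: walk n6→n3 to n0
  n6←n3: walk · to n3
  n6←n5: walk n5→n4 to n3
  n7←n5: walk n5→n4 to n3
  n7←n6: walk n6 to n3
  n0: DF=∅
  n1: DF=∅
  n2: DF=∅
  n3: DF={n3}
  n4: DF={n6,n7}
  n5: DF={n6,n7}
  n6: DF={n3,n7}
  n7: DF=∅

DF(n3) = ["n3"]

Answer: ["n3"]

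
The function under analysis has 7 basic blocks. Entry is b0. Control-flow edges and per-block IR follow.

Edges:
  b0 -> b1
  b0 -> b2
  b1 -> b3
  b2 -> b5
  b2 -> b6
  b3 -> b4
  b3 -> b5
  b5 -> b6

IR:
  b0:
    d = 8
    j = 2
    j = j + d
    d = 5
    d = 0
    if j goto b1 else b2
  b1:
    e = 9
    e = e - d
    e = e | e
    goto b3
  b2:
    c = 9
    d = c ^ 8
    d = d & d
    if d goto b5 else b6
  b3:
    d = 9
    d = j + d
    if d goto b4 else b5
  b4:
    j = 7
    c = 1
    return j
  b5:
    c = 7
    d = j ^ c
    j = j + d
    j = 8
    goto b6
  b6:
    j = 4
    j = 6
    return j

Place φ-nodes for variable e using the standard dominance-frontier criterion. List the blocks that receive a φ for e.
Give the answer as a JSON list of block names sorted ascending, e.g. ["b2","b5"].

Answer: ["b5", "b6"]

Working:
idom tree: b1←b0 b2←b0 b3←b1 b4←b3 b5←b0 b6←b0
Dom∩ at merges:
  b5: preds {b2,b3}: {b0,b2} ∩ {b0,b1,b3} = {b0}; idom=b0
  b6: preds {b2,b5}: {b0,b2} ∩ {b0,b5} = {b0}; idom=b0

DF walk-up:
  b5←b2: walk b2 to b0
  b5←b3: walk b3→b1 to b0
  b6←b2: walk b2 to b0
  b6←b5: walk b5 to b0
  DF(b0)=∅
  DF(b1)={b5}
  DF(b2)={b5,b6}
  DF(b3)={b5}
  DF(b4)=∅
  DF(b5)={b6}
  DF(b6)=∅

φ for e: defs {b1}
  DF⁺ = {b5,b6}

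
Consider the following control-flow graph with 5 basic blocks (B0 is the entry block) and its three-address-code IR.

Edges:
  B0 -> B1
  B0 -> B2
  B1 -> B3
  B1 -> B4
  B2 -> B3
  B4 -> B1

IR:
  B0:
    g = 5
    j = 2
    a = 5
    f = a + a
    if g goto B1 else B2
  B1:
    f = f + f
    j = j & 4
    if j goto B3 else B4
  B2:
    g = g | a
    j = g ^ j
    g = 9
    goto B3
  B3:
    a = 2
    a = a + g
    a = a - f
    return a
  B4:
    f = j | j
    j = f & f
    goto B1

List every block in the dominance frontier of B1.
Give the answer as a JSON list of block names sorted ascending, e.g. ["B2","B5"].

idom tree: B1←B0 B2←B0 B3←B0 B4←B1
Dom∩ at merges:
  B1: preds {B0,B4}: {B0} ∩ {B0,B1,B4} = {B0}; idom=B0
  B3: preds {B1,B2}: {B0,B1} ∩ {B0,B2} = {B0}; idom=B0

DF derivation:
  join B1 pred B0: · stop@B0
  join B1 pred B4: B4→B1 stop@B0
  join B3 pred B1: B1 stop@B0
  join B3 pred B2: B2 stop@B0
  B0: DF=∅
  B1: DF={B1,B3}
  B2: DF={B3}
  B3: DF=∅
  B4: DF={B1}

DF(B1) = ["B1", "B3"]

Answer: ["B1", "B3"]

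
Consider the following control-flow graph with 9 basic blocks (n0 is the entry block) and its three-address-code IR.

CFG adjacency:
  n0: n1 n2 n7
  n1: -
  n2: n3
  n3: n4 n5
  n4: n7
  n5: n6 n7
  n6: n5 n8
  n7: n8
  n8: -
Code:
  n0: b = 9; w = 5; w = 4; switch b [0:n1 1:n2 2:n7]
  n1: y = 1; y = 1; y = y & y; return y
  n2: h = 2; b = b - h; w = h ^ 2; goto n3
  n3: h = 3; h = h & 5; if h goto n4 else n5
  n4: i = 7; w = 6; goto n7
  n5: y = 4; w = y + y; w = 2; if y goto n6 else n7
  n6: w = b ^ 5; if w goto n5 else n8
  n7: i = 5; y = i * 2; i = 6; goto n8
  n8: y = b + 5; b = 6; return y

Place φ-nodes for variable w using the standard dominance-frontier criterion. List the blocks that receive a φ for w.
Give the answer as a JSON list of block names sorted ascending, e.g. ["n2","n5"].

Answer: ["n5", "n7", "n8"]

Working:
idom tree: n1←n0 n2←n0 n3←n2 n4←n3 n5←n3 n6←n5 n7←n0 n8←n0
Join-block Dom:
  n5: preds {n3,n6}: {n0,n2,n3} ∩ {n0,n2,n3,n5,n6} = {n0,n2,n3}; idom=n3
  n7: preds {n0,n4,n5}: {n0} ∩ {n0,n2,n3,n4} ∩ {n0,n2,n3,n5} = {n0}; idom=n0
  n8: preds {n6,n7}: {n0,n2,n3,n5,n6} ∩ {n0,n7} = {n0}; idom=n0

DF walk-up:
  n5←n3: walk · to n3
  n5←n6: walk n6→n5 to n3
  n7←n0: walk · to n0
  n7←n4: walk n4→n3→n2 to n0
  n7←n5: walk n5→n3→n2 to n0
  n8←n6: walk n6→n5→n3→n2 to n0
  n8←n7: walk n7 to n0
  DF(n0)=∅
  DF(n1)=∅
  DF(n2)={n7,n8}
  DF(n3)={n7,n8}
  DF(n4)={n7}
  DF(n5)={n5,n7,n8}
  DF(n6)={n5,n8}
  DF(n7)={n8}
  DF(n8)=∅

φ for w: defs {n0,n2,n4,n5,n6}
  DF⁺ = {n5,n7,n8}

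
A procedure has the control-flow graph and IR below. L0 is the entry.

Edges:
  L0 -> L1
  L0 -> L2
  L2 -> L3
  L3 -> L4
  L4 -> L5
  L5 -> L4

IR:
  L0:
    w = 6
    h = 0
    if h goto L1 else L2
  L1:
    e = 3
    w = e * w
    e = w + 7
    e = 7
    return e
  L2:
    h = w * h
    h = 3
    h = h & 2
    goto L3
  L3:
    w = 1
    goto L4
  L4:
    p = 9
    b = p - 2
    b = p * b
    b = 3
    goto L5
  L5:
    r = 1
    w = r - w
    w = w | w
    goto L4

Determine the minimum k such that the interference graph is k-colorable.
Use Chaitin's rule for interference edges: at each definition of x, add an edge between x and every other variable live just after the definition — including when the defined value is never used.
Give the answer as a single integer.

Answer: 3

Working:
Block summaries:
  L0: def={h,w} ue=∅
  L1: def={e,w} ue={w}
  L2: def={h} ue={h,w}
  L3: def={w} ue=∅
  L4: def={b,p} ue=∅
  L5: def={r,w} ue={w}

Live sets:
  L0: in=∅ out={h,w}
  L1: in={w} out=∅
  L2: in={h,w} out=∅
  L3: in=∅ out={w}
  L4: in={w} out={w}
  L5: in={w} out={w}

Interference:
  b — {p,w}
  e — {w}
  h — {w}
  p — {b,w}
  r — {w}
  w — {b,e,h,p,r}

Chromatic number:
  {b,p,w} pairwise interfere (3-clique) ⇒ χ ≥ 3
  3-colouring: c0={w}  c1={b,e,h,r}  c2={p}
  χ = 3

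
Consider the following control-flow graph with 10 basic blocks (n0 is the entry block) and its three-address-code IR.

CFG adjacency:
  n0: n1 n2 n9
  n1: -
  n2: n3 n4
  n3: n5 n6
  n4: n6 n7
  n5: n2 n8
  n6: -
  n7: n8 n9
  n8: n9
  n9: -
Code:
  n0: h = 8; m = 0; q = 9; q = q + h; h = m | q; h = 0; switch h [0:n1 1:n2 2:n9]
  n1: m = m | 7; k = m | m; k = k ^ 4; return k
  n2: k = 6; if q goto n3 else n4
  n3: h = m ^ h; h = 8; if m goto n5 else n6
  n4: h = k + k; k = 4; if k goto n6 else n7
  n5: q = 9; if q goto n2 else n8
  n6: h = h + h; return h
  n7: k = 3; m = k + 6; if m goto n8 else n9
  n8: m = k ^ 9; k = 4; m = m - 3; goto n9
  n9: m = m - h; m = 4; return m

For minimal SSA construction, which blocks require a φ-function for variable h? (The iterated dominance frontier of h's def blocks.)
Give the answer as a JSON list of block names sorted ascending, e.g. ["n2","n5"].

Answer: ["n2", "n6", "n8", "n9"]

Working:
idom tree: n1←n0 n2←n0 n3←n2 n4←n2 n5←n3 n6←n2 n7←n4 n8←n2 n9←n0
Join-block Dom:
  n2: preds {n0,n5}: {n0} ∩ {n0,n2,n3,n5} = {n0}; idom=n0
  n6: preds {n3,n4}: {n0,n2,n3} ∩ {n0,n2,n4} = {n0,n2}; idom=n2
  n8: preds {n5,n7}: {n0,n2,n3,n5} ∩ {n0,n2,n4,n7} = {n0,n2}; idom=n2
  n9: preds {n0,n7,n8}: {n0} ∩ {n0,n2,n4,n7} ∩ {n0,n2,n8} = {n0}; idom=n0

Frontier:
  n2←n0: walk · to n0
  n2←n5: walk n5→n3→n2 to n0
  n6←n3: walk n3 to n2
  n6←n4: walk n4 to n2
  n8←n5: walk n5→n3 to n2
  n8←n7: walk n7→n4 to n2
  n9←n0: walk · to n0
  n9←n7: walk n7→n4→n2 to n0
  n9←n8: walk n8→n2 to n0
  n0 → ∅
  n1 → ∅
  n2 → {n2,n9}
  n3 → {n2,n6,n8}
  n4 → {n6,n8,n9}
  n5 → {n2,n8}
  n6 → ∅
  n7 → {n8,n9}
  n8 → {n9}
  n9 → ∅

φ for h: defs {n0,n3,n4,n6}
  DF⁺ = {n2,n6,n8,n9}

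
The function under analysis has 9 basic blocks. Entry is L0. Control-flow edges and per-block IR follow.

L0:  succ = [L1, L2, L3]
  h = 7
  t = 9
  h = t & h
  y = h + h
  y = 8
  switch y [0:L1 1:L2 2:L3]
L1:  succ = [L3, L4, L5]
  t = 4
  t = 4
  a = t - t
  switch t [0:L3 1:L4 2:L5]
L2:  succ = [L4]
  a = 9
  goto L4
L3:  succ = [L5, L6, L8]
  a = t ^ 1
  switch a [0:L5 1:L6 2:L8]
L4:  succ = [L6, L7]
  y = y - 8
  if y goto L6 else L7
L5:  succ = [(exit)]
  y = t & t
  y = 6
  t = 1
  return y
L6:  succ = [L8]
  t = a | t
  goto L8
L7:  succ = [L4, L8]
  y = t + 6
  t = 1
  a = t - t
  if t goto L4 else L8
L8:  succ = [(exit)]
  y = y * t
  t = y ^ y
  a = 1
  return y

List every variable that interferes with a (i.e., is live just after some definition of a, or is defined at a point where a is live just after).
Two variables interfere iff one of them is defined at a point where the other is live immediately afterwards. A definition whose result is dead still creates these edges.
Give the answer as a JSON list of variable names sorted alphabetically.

def/use:
  L0: def={h,t,y} ue=∅
  L1: def={a,t} ue=∅
  L2: def={a} ue=∅
  L3: def={a} ue={t}
  L4: def={y} ue={y}
  L5: def={t,y} ue={t}
  L6: def={t} ue={a,t}
  L7: def={a,t,y} ue={t}
  L8: def={a,t,y} ue={t,y}

Backward fixpoint:
  L0: in=∅ out={t,y}
  L1: in={y} out={a,t,y}
  L2: in={t,y} out={a,t,y}
  L3: in={t,y} out={a,t,y}
  L4: in={a,t,y} out={a,t,y}
  L5: in={t} out=∅
  L6: in={a,t,y} out={t,y}
  L7: in={t} out={a,t,y}
  L8: in={t,y} out=∅

Conflict graph:
  a: {t,y}
  h: {t}
  t: {a,h,y}
  y: {a,t}

N(a) = ["t", "y"]

Answer: ["t", "y"]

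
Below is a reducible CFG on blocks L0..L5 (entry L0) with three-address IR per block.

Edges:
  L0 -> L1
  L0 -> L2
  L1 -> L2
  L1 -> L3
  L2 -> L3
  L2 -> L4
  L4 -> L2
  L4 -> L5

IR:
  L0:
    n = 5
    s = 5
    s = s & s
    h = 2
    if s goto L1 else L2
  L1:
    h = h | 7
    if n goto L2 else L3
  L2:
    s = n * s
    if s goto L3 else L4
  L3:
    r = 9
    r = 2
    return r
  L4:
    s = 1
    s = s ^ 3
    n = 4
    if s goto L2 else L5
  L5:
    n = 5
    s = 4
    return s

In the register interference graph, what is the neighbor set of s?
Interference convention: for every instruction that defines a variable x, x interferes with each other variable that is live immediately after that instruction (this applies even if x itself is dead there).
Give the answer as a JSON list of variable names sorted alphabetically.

Answer: ["h", "n"]

Derivation:
def/use:
  L0 def {h,n,s} use ∅
  L1 def {h} use {h,n}
  L2 def {s} use {n,s}
  L3 def {r} use ∅
  L4 def {n,s} use ∅
  L5 def {n,s} use ∅

Liveness:
  live L0: ∅→{h,n,s}
  live L1: {h,n,s}→{n,s}
  live L2: {n,s}→∅
  live L3: ∅→∅
  live L4: ∅→{n,s}
  live L5: ∅→∅

Conflict graph:
  h↔{n,s}
  n↔{h,s}
  r↔∅
  s↔{h,n}

N(s) = ["h", "n"]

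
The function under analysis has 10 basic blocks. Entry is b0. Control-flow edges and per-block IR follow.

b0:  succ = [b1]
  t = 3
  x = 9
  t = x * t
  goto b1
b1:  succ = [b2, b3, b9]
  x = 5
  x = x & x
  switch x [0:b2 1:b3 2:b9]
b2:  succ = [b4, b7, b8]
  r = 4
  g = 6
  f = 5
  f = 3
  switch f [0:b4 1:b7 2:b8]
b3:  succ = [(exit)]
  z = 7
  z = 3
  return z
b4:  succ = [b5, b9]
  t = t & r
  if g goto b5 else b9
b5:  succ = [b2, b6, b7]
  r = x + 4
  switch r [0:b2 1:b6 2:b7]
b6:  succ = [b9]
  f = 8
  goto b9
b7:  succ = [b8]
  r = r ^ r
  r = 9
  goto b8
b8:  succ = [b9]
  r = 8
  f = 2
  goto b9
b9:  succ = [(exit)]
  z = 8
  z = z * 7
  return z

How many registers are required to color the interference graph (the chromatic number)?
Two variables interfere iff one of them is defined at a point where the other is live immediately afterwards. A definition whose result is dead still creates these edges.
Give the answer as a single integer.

Answer: 5

Working:
Per-block:
  b0 def {t,x} use ∅
  b1 def {x} use ∅
  b2 def {f,g,r} use ∅
  b3 def {z} use ∅
  b4 def {t} use {g,r,t}
  b5 def {r} use {x}
  b6 def {f} use ∅
  b7 def {r} use {r}
  b8 def {f,r} use ∅
  b9 def {z} use ∅

Live sets:
  b0: in=∅ out={t}
  b1: in={t} out={t,x}
  b2: in={t,x} out={g,r,t,x}
  b3: in=∅ out=∅
  b4: in={g,r,t,x} out={t,x}
  b5: in={t,x} out={r,t,x}
  b6: in=∅ out=∅
  b7: in={r} out=∅
  b8: in=∅ out=∅
  b9: in=∅ out=∅

Interference:
  f — {g,r,t,x}
  g — {f,r,t,x}
  r — {f,g,t,x}
  t — {f,g,r,x}
  x — {f,g,r,t}
  z — ∅

Colouring:
  clique {f,g,r,t,x} ⇒ need ≥ 5
  5-colouring: R0={f,z}  R1={g}  R2={r}  R3={t}  R4={x}
  χ = 5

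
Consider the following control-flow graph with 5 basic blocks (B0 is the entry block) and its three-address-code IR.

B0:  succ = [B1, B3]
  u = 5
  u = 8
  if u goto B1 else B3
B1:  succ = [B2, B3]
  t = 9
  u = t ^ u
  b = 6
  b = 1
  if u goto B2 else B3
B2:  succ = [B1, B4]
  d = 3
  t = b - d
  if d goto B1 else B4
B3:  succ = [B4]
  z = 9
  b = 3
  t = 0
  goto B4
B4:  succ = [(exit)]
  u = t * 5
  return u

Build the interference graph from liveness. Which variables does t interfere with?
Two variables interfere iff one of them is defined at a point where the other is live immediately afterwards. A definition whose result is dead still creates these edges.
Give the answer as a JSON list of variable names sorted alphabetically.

Answer: ["d", "u"]

Working:
Block summaries:
  B0 def {u} use ∅
  B1 def {b,t,u} use {u}
  B2 def {d,t} use {b}
  B3 def {b,t,z} use ∅
  B4 def {u} use {t}

Backward fixpoint:
  B0 li=∅ lo={u}
  B1 li={u} lo={b,u}
  B2 li={b,u} lo={t,u}
  B3 li=∅ lo={t}
  B4 li={t} lo=∅

Interfere edges:
  b↔{d,u}
  d↔{b,t,u}
  t↔{d,u}
  u↔{b,d,t}
  z↔∅

N(t) = ["d", "u"]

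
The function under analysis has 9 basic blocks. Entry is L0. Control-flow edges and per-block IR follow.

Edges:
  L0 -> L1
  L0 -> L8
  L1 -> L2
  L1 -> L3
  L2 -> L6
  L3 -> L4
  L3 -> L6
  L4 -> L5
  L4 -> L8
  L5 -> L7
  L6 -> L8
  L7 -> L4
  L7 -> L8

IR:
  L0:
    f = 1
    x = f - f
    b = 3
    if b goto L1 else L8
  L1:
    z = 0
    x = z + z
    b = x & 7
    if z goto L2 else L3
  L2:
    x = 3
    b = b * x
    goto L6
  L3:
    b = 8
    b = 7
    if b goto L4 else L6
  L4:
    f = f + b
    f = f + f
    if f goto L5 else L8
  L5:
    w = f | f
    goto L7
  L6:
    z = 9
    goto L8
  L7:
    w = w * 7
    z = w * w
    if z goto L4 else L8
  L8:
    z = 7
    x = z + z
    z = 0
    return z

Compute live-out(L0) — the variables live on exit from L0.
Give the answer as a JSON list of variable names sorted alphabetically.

Answer: ["f"]

Analysis:
Block summaries:
  L0: def={b,f,x} ue=∅
  L1: def={b,x,z} ue=∅
  L2: def={b,x} ue={b}
  L3: def={b} ue=∅
  L4: def={f} ue={b,f}
  L5: def={w} ue={f}
  L6: def={z} ue=∅
  L7: def={w,z} ue={w}
  L8: def={x,z} ue=∅

Backward fixpoint:
  L0 li=∅ lo={f}
  L1 li={f} lo={b,f}
  L2 li={b} lo=∅
  L3 li={f} lo={b,f}
  L4 li={b,f} lo={b,f}
  L5 li={b,f} lo={b,f,w}
  L6 li=∅ lo=∅
  L7 li={b,f,w} lo={b,f}
  L8 li=∅ lo=∅

live-out(L0) = ["f"]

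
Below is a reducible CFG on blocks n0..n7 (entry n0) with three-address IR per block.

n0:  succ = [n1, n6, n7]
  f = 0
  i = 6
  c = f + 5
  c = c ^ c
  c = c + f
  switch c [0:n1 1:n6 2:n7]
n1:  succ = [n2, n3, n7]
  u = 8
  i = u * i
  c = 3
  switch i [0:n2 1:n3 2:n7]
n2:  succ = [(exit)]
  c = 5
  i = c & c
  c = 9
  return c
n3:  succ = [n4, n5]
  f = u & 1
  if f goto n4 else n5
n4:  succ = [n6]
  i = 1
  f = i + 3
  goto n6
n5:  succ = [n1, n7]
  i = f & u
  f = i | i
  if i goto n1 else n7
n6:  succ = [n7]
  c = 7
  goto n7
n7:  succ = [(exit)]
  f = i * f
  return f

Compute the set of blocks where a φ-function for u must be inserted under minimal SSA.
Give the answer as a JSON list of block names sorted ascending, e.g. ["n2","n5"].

Answer: ["n1", "n6", "n7"]

Derivation:
idom tree: n1←n0 n2←n1 n3←n1 n4←n3 n5←n3 n6←n0 n7←n0
Join-block Dom:
  n1: preds {n0,n5}: {n0} ∩ {n0,n1,n3,n5} = {n0}; idom=n0
  n6: preds {n0,n4}: {n0} ∩ {n0,n1,n3,n4} = {n0}; idom=n0
  n7: preds {n0,n1,n5,n6}: {n0} ∩ {n0,n1} ∩ {n0,n1,n3,n5} ∩ {n0,n6} = {n0}; idom=n0

DF derivation:
  n1←n0: walk · to n0
  n1←n5: walk n5→n3→n1 to n0
  n6←n0: walk · to n0
  n6←n4: walk n4→n3→n1 to n0
  n7←n0: walk · to n0
  n7←n1: walk n1 to n0
  n7←n5: walk n5→n3→n1 to n0
  n7←n6: walk n6 to n0
  DF(n0)=∅
  DF(n1)={n1,n6,n7}
  DF(n2)=∅
  DF(n3)={n1,n6,n7}
  DF(n4)={n6}
  DF(n5)={n1,n7}
  DF(n6)={n7}
  DF(n7)=∅

φ for u: defs {n1}
  DF⁺ = {n1,n6,n7}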